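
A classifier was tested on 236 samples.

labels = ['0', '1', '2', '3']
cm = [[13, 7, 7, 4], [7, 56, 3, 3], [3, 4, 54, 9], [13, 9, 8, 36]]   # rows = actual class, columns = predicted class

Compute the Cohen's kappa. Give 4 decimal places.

0.5553

Observed agreement pₒ = trace/N = 159/236 = 0.67373
Expected agreement pₑ = Σ (rowᵢ·colᵢ)/N² = (31·36 + 69·76 + 70·72 + 66·52)/236² = 0.26630
κ = (pₒ − pₑ)/(1 − pₑ) = (0.67373 − 0.26630)/(1 − 0.26630) = 0.5553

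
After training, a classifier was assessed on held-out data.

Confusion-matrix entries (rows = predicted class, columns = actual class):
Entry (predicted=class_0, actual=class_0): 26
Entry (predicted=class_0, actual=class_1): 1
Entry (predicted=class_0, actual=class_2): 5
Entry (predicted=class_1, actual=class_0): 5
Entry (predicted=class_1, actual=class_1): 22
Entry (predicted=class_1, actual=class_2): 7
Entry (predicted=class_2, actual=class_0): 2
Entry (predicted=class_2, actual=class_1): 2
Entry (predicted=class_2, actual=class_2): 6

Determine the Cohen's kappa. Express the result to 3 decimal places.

Observed agreement pₒ = trace/N = 54/76 = 0.7105
Expected agreement pₑ = Σ (rowᵢ·colᵢ)/N² = (33·32 + 25·34 + 18·10)/76² = 0.3611
κ = (pₒ − pₑ)/(1 − pₑ) = (0.7105 − 0.3611)/(1 − 0.3611) = 0.547

0.547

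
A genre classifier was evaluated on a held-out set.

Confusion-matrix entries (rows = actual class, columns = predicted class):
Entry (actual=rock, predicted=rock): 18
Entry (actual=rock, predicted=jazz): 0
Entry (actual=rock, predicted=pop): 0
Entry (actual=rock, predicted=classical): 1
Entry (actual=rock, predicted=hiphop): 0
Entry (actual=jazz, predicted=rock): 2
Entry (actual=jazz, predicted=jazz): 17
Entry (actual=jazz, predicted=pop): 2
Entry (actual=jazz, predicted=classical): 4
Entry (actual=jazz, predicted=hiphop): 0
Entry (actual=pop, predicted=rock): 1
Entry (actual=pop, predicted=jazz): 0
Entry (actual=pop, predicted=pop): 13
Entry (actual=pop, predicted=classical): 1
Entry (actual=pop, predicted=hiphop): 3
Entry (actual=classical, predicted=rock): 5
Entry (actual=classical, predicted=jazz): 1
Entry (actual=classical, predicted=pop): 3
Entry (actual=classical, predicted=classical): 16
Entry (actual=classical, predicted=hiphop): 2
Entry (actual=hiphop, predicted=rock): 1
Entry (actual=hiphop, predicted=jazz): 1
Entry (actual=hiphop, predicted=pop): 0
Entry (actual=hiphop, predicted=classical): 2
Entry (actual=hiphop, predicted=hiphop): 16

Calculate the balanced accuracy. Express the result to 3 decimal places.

0.748

Balanced accuracy = mean of per-class recall.
  rock: recall = 18/19 = 0.9474
  jazz: recall = 17/25 = 0.6800
  pop: recall = 13/18 = 0.7222
  classical: recall = 16/27 = 0.5926
  hiphop: recall = 16/20 = 0.8000
Mean = (0.9474 + 0.6800 + 0.7222 + 0.5926 + 0.8000) / 5 = 0.748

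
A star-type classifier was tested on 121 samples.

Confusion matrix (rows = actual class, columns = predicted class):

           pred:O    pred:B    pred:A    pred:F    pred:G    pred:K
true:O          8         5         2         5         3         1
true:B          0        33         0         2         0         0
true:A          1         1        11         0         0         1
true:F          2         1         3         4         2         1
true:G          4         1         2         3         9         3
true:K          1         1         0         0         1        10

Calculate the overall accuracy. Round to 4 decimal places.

0.6198

Accuracy = trace / total = (8+33+11+4+9+10=75) / 121 = 75/121 = 0.6198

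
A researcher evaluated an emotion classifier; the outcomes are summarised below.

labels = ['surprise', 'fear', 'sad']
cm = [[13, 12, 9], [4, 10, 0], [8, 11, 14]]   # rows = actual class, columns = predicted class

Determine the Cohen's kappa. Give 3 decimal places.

Observed agreement pₒ = trace/N = 37/81 = 0.4568
Expected agreement pₑ = Σ (rowᵢ·colᵢ)/N² = (34·25 + 14·33 + 33·23)/81² = 0.3157
κ = (pₒ − pₑ)/(1 − pₑ) = (0.4568 − 0.3157)/(1 − 0.3157) = 0.206

0.206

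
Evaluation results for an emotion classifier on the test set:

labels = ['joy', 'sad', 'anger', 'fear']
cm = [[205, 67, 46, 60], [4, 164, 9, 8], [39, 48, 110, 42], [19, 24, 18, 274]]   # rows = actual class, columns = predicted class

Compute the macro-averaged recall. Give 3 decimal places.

Per-class recall (TP/(TP+FN)):
  joy: TP=205, FN=67+46+60=173 → 205/378 = 0.5423
  sad: TP=164, FN=4+9+8=21 → 164/185 = 0.8865
  anger: TP=110, FN=39+48+42=129 → 110/239 = 0.4603
  fear: TP=274, FN=19+24+18=61 → 274/335 = 0.8179
Macro-recall = mean = (0.5423 + 0.8865 + 0.4603 + 0.8179) / 4 = 0.677

0.677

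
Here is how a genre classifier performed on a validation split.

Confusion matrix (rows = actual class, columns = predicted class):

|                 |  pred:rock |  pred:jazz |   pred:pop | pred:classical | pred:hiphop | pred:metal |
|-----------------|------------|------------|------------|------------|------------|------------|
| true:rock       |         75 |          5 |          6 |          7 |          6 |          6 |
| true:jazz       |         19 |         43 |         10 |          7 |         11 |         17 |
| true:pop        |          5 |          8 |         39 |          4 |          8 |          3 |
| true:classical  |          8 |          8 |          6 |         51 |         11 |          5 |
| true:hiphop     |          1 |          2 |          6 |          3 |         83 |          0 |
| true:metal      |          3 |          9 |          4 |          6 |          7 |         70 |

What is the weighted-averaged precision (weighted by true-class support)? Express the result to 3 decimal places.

Per-class precision (TP/(TP+FP)):
  rock: TP=75, FP=19+5+8+1+3=36 → 75/111 = 0.6757
  jazz: TP=43, FP=5+8+8+2+9=32 → 43/75 = 0.5733
  pop: TP=39, FP=6+10+6+6+4=32 → 39/71 = 0.5493
  classical: TP=51, FP=7+7+4+3+6=27 → 51/78 = 0.6538
  hiphop: TP=83, FP=6+11+8+11+7=43 → 83/126 = 0.6587
  metal: TP=70, FP=6+17+3+5+0=31 → 70/101 = 0.6931
Weighted-precision = Σ (supportᵢ/N)·precisionᵢ with N=562: (105/562)·0.6757 + (107/562)·0.5733 + (67/562)·0.5493 + (89/562)·0.6538 + (95/562)·0.6587 + (99/562)·0.6931 = 0.638

0.638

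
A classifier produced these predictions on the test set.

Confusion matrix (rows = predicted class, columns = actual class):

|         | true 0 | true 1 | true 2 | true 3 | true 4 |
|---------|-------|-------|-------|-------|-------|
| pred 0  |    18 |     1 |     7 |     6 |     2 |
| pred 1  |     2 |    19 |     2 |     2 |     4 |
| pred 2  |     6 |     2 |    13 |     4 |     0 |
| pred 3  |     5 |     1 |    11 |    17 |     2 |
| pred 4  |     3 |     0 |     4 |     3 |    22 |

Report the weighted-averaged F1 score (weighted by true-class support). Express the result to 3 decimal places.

Per-class F1 score (2·TP/(2·TP+FP+FN)):
  0: TP=18, FP=1+7+6+2=16, FN=2+6+5+3=16 → 36/68 = 0.5294
  1: TP=19, FP=2+2+2+4=10, FN=1+2+1+0=4 → 38/52 = 0.7308
  2: TP=13, FP=6+2+4+0=12, FN=7+2+11+4=24 → 26/62 = 0.4194
  3: TP=17, FP=5+1+11+2=19, FN=6+2+4+3=15 → 34/68 = 0.5000
  4: TP=22, FP=3+0+4+3=10, FN=2+4+0+2=8 → 44/62 = 0.7097
Weighted-F1 score = Σ (supportᵢ/N)·F1 scoreᵢ with N=156: (34/156)·0.5294 + (23/156)·0.7308 + (37/156)·0.4194 + (32/156)·0.5000 + (30/156)·0.7097 = 0.562

0.562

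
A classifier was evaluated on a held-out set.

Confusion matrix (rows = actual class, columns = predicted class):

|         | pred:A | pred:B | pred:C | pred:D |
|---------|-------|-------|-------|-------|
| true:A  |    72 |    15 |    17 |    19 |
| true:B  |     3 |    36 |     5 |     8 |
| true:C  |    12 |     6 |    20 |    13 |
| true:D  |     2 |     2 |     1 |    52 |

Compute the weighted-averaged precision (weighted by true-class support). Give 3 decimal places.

Per-class precision (TP/(TP+FP)):
  A: TP=72, FP=3+12+2=17 → 72/89 = 0.8090
  B: TP=36, FP=15+6+2=23 → 36/59 = 0.6102
  C: TP=20, FP=17+5+1=23 → 20/43 = 0.4651
  D: TP=52, FP=19+8+13=40 → 52/92 = 0.5652
Weighted-precision = Σ (supportᵢ/N)·precisionᵢ with N=283: (123/283)·0.8090 + (52/283)·0.6102 + (51/283)·0.4651 + (57/283)·0.5652 = 0.661

0.661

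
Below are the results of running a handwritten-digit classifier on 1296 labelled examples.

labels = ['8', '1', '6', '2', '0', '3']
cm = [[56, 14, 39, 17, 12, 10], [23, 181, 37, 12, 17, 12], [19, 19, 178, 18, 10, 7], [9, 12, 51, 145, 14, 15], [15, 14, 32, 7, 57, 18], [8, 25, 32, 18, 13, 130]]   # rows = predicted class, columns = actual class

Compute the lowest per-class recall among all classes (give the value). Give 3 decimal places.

Per-class recall (TP/(TP+FN)):
  8: TP=56, FN=23+19+9+15+8=74 → 56/130 = 0.4308
  1: TP=181, FN=14+19+12+14+25=84 → 181/265 = 0.6830
  6: TP=178, FN=39+37+51+32+32=191 → 178/369 = 0.4824
  2: TP=145, FN=17+12+18+7+18=72 → 145/217 = 0.6682
  0: TP=57, FN=12+17+10+14+13=66 → 57/123 = 0.4634
  3: TP=130, FN=10+12+7+15+18=62 → 130/192 = 0.6771
Lowest is class '8' with recall = 0.431.

0.431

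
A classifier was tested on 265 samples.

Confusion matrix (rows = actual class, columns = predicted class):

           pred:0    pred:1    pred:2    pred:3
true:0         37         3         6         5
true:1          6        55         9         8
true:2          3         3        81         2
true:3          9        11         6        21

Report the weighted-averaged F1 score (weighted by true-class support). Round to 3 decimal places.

Per-class F1 score (2·TP/(2·TP+FP+FN)):
  0: TP=37, FP=6+3+9=18, FN=3+6+5=14 → 74/106 = 0.6981
  1: TP=55, FP=3+3+11=17, FN=6+9+8=23 → 110/150 = 0.7333
  2: TP=81, FP=6+9+6=21, FN=3+3+2=8 → 162/191 = 0.8482
  3: TP=21, FP=5+8+2=15, FN=9+11+6=26 → 42/83 = 0.5060
Weighted-F1 score = Σ (supportᵢ/N)·F1 scoreᵢ with N=265: (51/265)·0.6981 + (78/265)·0.7333 + (89/265)·0.8482 + (47/265)·0.5060 = 0.725

0.725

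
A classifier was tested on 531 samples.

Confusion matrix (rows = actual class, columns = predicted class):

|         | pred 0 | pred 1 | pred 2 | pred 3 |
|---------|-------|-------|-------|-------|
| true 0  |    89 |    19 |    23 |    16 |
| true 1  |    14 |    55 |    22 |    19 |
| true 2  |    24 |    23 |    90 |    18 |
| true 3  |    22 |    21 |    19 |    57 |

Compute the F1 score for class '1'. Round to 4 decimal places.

Treat '1' as positive and all other classes as negative.
F1 score = 2·TP/(2·TP+FP+FN).
1: TP=55, FP=19+23+21=63, FN=14+22+19=55 → 110/228 = 0.48246

0.4825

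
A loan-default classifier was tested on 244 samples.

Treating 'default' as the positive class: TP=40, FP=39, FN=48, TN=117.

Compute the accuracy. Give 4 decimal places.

0.6434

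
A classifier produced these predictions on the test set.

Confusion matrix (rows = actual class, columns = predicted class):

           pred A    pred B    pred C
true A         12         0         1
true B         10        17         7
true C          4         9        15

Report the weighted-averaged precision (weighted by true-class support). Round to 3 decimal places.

Per-class precision (TP/(TP+FP)):
  A: TP=12, FP=10+4=14 → 12/26 = 0.4615
  B: TP=17, FP=0+9=9 → 17/26 = 0.6538
  C: TP=15, FP=1+7=8 → 15/23 = 0.6522
Weighted-precision = Σ (supportᵢ/N)·precisionᵢ with N=75: (13/75)·0.4615 + (34/75)·0.6538 + (28/75)·0.6522 = 0.620

0.620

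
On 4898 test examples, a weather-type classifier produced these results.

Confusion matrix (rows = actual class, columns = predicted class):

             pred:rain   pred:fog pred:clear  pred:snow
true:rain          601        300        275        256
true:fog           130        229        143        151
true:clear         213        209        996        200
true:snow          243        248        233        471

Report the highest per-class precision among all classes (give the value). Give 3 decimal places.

0.605

Per-class precision (TP/(TP+FP)):
  rain: TP=601, FP=130+213+243=586 → 601/1187 = 0.5063
  fog: TP=229, FP=300+209+248=757 → 229/986 = 0.2323
  clear: TP=996, FP=275+143+233=651 → 996/1647 = 0.6047
  snow: TP=471, FP=256+151+200=607 → 471/1078 = 0.4369
Highest is class 'clear' with precision = 0.605.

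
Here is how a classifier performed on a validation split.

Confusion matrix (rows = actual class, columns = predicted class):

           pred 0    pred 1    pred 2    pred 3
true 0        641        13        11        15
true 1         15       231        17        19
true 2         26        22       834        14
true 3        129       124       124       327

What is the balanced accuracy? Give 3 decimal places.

0.789

Balanced accuracy = mean of per-class recall.
  0: recall = 641/680 = 0.9426
  1: recall = 231/282 = 0.8191
  2: recall = 834/896 = 0.9308
  3: recall = 327/704 = 0.4645
Mean = (0.9426 + 0.8191 + 0.9308 + 0.4645) / 4 = 0.789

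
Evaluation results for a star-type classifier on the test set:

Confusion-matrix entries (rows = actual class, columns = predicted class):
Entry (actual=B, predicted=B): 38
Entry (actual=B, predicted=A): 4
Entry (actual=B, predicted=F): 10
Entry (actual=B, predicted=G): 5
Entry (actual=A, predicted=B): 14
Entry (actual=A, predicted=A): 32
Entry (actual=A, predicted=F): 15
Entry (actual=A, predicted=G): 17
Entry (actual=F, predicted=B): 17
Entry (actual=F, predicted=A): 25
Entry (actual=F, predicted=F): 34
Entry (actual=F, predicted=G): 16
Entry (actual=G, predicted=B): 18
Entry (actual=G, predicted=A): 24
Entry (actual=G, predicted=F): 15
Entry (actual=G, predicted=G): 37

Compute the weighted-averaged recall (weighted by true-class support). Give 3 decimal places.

0.439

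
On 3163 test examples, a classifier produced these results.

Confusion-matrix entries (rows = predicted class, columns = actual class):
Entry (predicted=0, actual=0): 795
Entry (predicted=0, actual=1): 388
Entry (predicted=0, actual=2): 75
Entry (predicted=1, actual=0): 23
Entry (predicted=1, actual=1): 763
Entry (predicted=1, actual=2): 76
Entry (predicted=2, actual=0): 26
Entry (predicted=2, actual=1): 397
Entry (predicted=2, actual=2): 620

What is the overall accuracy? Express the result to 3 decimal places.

Accuracy = trace / total = (795+763+620=2178) / 3163 = 2178/3163 = 0.689

0.689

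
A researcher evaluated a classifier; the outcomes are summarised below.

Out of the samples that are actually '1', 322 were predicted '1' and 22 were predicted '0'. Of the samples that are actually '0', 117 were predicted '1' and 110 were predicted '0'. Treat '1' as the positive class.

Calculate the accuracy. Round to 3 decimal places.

0.757

Accuracy = (TP+TN)/N = (322+110)/571 = 0.757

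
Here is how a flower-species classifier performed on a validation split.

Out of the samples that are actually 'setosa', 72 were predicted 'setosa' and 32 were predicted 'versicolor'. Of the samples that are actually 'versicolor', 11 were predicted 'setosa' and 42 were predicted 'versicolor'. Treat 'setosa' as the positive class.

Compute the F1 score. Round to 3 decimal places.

Precision = TP/(TP+FP) = 72/83 = 0.8675
Recall = TP/(TP+FN) = 72/104 = 0.6923
F1 = 2·TP/(2·TP+FP+FN) = 144/187 = 0.770

0.770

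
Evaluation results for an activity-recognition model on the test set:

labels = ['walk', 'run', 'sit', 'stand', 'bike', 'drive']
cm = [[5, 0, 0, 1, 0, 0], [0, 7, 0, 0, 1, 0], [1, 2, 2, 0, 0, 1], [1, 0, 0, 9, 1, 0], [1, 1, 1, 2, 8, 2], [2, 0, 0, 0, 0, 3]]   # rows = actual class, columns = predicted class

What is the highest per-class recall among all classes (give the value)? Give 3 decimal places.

0.875

Per-class recall (TP/(TP+FN)):
  walk: TP=5, FN=0+0+1+0+0=1 → 5/6 = 0.8333
  run: TP=7, FN=0+0+0+1+0=1 → 7/8 = 0.8750
  sit: TP=2, FN=1+2+0+0+1=4 → 2/6 = 0.3333
  stand: TP=9, FN=1+0+0+1+0=2 → 9/11 = 0.8182
  bike: TP=8, FN=1+1+1+2+2=7 → 8/15 = 0.5333
  drive: TP=3, FN=2+0+0+0+0=2 → 3/5 = 0.6000
Highest is class 'run' with recall = 0.875.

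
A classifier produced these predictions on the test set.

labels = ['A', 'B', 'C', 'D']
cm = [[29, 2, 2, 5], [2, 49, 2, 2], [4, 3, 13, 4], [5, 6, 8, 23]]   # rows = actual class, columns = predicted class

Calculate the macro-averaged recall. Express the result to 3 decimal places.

Per-class recall (TP/(TP+FN)):
  A: TP=29, FN=2+2+5=9 → 29/38 = 0.7632
  B: TP=49, FN=2+2+2=6 → 49/55 = 0.8909
  C: TP=13, FN=4+3+4=11 → 13/24 = 0.5417
  D: TP=23, FN=5+6+8=19 → 23/42 = 0.5476
Macro-recall = mean = (0.7632 + 0.8909 + 0.5417 + 0.5476) / 4 = 0.686

0.686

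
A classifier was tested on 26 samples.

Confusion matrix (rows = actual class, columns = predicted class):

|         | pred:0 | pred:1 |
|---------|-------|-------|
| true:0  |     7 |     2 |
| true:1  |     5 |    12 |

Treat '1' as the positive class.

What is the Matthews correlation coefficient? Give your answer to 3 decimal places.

MCC = (TP·TN − FP·FN) / √((TP+FP)(TP+FN)(TN+FP)(TN+FN))
Numerator = 12·7 − 2·5 = 74
Denominator = √(14·17·9·12) = √25704 = 160.3247
MCC = 74 / 160.3247 = 0.462

0.462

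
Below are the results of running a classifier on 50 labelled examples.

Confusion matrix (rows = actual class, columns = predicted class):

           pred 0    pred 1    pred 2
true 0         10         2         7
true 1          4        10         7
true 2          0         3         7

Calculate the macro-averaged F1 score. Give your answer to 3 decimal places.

0.538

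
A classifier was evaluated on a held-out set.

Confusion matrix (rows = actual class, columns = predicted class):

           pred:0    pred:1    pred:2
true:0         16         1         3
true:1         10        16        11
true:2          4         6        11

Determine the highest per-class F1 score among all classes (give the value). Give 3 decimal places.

Per-class F1 score (2·TP/(2·TP+FP+FN)):
  0: TP=16, FP=10+4=14, FN=1+3=4 → 32/50 = 0.6400
  1: TP=16, FP=1+6=7, FN=10+11=21 → 32/60 = 0.5333
  2: TP=11, FP=3+11=14, FN=4+6=10 → 22/46 = 0.4783
Highest is class '0' with F1 score = 0.640.

0.640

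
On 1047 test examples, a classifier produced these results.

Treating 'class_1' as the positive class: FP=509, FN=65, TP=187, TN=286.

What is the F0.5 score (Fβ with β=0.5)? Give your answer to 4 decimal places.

Fβ = (1+β²)·TP / ((1+β²)·TP + β²·FN + FP), with β²=1/4
= 1.25·187 / (1.25·187 + 0.25·65 + 509) = 0.3080

0.3080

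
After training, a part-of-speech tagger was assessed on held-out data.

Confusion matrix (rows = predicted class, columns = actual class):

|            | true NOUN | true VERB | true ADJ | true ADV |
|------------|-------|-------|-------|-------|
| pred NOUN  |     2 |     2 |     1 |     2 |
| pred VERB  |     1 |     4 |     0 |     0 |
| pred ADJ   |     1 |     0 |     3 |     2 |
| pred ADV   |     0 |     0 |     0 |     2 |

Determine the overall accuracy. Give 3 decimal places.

0.550

Accuracy = trace / total = (2+4+3+2=11) / 20 = 11/20 = 0.550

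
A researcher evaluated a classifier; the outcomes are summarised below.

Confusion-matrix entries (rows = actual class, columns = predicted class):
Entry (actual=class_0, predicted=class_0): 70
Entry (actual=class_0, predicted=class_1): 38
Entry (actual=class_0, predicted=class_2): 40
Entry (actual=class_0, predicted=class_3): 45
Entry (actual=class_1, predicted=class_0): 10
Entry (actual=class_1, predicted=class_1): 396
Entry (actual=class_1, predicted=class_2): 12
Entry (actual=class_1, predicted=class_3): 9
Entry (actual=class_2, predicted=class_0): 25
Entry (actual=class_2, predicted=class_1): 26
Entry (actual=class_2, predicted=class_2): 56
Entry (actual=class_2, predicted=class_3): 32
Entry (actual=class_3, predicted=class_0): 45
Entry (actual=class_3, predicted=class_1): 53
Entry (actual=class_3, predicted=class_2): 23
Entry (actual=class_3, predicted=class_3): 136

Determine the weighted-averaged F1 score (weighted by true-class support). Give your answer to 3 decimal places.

0.632

Per-class F1 score (2·TP/(2·TP+FP+FN)):
  class_0: TP=70, FP=10+25+45=80, FN=38+40+45=123 → 140/343 = 0.4082
  class_1: TP=396, FP=38+26+53=117, FN=10+12+9=31 → 792/940 = 0.8426
  class_2: TP=56, FP=40+12+23=75, FN=25+26+32=83 → 112/270 = 0.4148
  class_3: TP=136, FP=45+9+32=86, FN=45+53+23=121 → 272/479 = 0.5678
Weighted-F1 score = Σ (supportᵢ/N)·F1 scoreᵢ with N=1016: (193/1016)·0.4082 + (427/1016)·0.8426 + (139/1016)·0.4148 + (257/1016)·0.5678 = 0.632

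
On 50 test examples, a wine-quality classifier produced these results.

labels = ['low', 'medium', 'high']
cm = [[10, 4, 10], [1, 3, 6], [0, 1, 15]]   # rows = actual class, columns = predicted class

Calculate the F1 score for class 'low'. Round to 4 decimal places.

Take TP from the diagonal, FP from the rest of the 'low' prediction marginal, FN from the rest of the 'low' actual marginal.
F1 score = 2·TP/(2·TP+FP+FN).
low: TP=10, FP=1+0=1, FN=4+10=14 → 20/35 = 0.57143

0.5714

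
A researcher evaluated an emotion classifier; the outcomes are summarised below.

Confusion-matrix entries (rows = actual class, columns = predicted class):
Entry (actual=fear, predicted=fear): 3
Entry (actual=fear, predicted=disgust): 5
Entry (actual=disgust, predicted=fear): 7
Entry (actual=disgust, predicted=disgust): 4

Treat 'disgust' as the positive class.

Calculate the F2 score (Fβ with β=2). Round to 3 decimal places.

0.377

Fβ = (1+β²)·TP / ((1+β²)·TP + β²·FN + FP), with β²=4
= 5·4 / (5·4 + 4·7 + 5) = 0.377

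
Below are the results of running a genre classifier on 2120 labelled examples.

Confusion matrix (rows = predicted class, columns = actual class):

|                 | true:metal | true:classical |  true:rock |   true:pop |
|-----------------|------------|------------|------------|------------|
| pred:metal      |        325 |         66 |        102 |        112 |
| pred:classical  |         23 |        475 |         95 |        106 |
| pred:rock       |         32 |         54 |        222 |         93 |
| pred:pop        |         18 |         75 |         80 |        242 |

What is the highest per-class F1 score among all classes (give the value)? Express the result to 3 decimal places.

0.694

Per-class F1 score (2·TP/(2·TP+FP+FN)):
  metal: TP=325, FP=66+102+112=280, FN=23+32+18=73 → 650/1003 = 0.6481
  classical: TP=475, FP=23+95+106=224, FN=66+54+75=195 → 950/1369 = 0.6939
  rock: TP=222, FP=32+54+93=179, FN=102+95+80=277 → 444/900 = 0.4933
  pop: TP=242, FP=18+75+80=173, FN=112+106+93=311 → 484/968 = 0.5000
Highest is class 'classical' with F1 score = 0.694.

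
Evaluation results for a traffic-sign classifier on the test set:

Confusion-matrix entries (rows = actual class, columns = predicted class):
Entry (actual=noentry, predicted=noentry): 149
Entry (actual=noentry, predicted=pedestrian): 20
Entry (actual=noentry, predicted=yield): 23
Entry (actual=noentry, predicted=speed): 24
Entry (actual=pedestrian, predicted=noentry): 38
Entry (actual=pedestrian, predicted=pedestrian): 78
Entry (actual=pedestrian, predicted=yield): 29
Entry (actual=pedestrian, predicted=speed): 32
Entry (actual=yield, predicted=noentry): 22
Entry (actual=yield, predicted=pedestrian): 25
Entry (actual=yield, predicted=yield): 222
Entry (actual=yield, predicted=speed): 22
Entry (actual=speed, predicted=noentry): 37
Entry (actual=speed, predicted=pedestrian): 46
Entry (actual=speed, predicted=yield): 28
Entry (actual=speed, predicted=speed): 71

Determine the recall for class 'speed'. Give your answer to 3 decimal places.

One-vs-rest for 'speed': TP = diagonal; FP = other classes predicted 'speed'; FN = 'speed' predicted as other.
recall = TP/(TP+FN).
speed: TP=71, FN=37+46+28=111 → 71/182 = 0.3901

0.390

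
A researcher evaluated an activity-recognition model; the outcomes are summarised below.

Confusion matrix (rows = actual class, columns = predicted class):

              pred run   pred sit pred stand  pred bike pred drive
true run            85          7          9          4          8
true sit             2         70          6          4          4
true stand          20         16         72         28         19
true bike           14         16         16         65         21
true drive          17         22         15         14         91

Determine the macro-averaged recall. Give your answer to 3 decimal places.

0.619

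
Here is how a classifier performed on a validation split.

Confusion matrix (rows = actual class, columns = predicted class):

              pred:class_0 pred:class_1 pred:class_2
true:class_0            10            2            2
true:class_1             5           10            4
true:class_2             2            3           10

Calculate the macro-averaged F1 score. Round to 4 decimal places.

0.6262

Per-class F1 score (2·TP/(2·TP+FP+FN)):
  class_0: TP=10, FP=5+2=7, FN=2+2=4 → 20/31 = 0.64516
  class_1: TP=10, FP=2+3=5, FN=5+4=9 → 20/34 = 0.58824
  class_2: TP=10, FP=2+4=6, FN=2+3=5 → 20/31 = 0.64516
Macro-F1 score = mean = (0.64516 + 0.58824 + 0.64516) / 3 = 0.6262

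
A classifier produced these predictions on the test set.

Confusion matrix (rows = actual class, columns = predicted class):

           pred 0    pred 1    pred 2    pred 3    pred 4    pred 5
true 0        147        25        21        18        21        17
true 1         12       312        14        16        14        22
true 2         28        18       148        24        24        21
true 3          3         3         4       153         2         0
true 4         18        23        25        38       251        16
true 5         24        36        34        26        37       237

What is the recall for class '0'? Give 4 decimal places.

0.5904

One-vs-rest for '0': TP = diagonal; FP = other classes predicted '0'; FN = '0' predicted as other.
recall = TP/(TP+FN).
0: TP=147, FN=25+21+18+21+17=102 → 147/249 = 0.59036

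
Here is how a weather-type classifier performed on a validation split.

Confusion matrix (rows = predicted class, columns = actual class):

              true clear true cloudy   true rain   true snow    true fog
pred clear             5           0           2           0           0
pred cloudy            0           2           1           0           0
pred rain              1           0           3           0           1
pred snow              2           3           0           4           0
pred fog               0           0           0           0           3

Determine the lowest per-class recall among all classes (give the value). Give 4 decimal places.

Per-class recall (TP/(TP+FN)):
  clear: TP=5, FN=0+1+2+0=3 → 5/8 = 0.62500
  cloudy: TP=2, FN=0+0+3+0=3 → 2/5 = 0.40000
  rain: TP=3, FN=2+1+0+0=3 → 3/6 = 0.50000
  snow: TP=4, FN=0+0+0+0=0 → 4/4 = 1.00000
  fog: TP=3, FN=0+0+1+0=1 → 3/4 = 0.75000
Lowest is class 'cloudy' with recall = 0.4000.

0.4000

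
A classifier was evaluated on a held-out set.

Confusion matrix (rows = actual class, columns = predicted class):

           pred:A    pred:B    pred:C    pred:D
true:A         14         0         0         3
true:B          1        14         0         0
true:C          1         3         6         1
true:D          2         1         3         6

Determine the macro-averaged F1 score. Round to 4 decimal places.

Per-class F1 score (2·TP/(2·TP+FP+FN)):
  A: TP=14, FP=1+1+2=4, FN=0+0+3=3 → 28/35 = 0.80000
  B: TP=14, FP=0+3+1=4, FN=1+0+0=1 → 28/33 = 0.84848
  C: TP=6, FP=0+0+3=3, FN=1+3+1=5 → 12/20 = 0.60000
  D: TP=6, FP=3+0+1=4, FN=2+1+3=6 → 12/22 = 0.54545
Macro-F1 score = mean = (0.80000 + 0.84848 + 0.60000 + 0.54545) / 4 = 0.6985

0.6985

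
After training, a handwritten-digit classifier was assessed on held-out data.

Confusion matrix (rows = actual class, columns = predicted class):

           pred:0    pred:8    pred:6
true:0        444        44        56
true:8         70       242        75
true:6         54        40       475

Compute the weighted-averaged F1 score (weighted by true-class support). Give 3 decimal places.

0.771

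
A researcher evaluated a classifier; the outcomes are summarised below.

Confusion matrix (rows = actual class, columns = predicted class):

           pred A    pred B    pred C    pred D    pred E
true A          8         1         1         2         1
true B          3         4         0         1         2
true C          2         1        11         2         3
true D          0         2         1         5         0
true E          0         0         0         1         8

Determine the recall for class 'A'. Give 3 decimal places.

0.615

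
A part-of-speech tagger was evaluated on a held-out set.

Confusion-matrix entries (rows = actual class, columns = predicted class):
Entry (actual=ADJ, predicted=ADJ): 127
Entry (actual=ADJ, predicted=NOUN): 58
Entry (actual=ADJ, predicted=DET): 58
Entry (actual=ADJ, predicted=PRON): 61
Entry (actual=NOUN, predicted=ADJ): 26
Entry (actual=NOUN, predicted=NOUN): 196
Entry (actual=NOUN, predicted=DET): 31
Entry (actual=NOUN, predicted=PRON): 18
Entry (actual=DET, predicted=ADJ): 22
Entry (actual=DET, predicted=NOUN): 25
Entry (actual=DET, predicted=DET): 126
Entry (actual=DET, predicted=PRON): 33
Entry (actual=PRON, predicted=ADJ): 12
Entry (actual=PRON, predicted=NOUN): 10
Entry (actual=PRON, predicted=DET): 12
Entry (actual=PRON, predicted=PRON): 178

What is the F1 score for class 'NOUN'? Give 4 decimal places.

0.7000

Take TP from the diagonal, FP from the rest of the 'NOUN' prediction marginal, FN from the rest of the 'NOUN' actual marginal.
F1 score = 2·TP/(2·TP+FP+FN).
NOUN: TP=196, FP=58+25+10=93, FN=26+31+18=75 → 392/560 = 0.70000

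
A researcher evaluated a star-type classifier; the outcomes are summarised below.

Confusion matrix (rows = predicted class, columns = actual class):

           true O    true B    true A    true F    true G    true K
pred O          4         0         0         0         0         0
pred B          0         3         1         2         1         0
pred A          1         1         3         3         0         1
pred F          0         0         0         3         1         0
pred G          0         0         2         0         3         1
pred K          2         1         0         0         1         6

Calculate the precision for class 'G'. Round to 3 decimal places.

precision = TP/(TP+FP).
G: TP=3, FP=0+0+2+0+1=3 → 3/6 = 0.5000

0.500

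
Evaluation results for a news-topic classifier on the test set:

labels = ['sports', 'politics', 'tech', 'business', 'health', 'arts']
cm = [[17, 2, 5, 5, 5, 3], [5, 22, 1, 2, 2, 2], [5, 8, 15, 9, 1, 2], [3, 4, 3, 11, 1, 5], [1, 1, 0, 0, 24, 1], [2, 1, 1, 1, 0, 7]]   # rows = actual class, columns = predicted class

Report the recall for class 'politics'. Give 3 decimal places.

recall = TP/(TP+FN).
politics: TP=22, FN=5+1+2+2+2=12 → 22/34 = 0.6471

0.647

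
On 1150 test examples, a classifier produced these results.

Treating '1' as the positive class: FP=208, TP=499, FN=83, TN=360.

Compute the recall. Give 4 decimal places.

0.8574

Recall = TP/(TP+FN) = 499/(499+83) = 499/582 = 0.8574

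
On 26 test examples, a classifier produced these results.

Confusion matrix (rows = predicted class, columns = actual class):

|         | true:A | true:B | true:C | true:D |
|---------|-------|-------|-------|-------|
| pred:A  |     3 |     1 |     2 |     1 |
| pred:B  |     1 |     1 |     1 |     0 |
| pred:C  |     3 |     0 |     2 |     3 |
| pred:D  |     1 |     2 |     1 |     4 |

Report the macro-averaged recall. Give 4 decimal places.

0.3646

Per-class recall (TP/(TP+FN)):
  A: TP=3, FN=1+3+1=5 → 3/8 = 0.37500
  B: TP=1, FN=1+0+2=3 → 1/4 = 0.25000
  C: TP=2, FN=2+1+1=4 → 2/6 = 0.33333
  D: TP=4, FN=1+0+3=4 → 4/8 = 0.50000
Macro-recall = mean = (0.37500 + 0.25000 + 0.33333 + 0.50000) / 4 = 0.3646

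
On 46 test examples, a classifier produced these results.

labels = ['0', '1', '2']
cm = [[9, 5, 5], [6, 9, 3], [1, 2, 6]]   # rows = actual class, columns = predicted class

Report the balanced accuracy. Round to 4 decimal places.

0.5468

Balanced accuracy = mean of per-class recall.
  0: recall = 9/19 = 0.47368
  1: recall = 9/18 = 0.50000
  2: recall = 6/9 = 0.66667
Mean = (0.47368 + 0.50000 + 0.66667) / 3 = 0.5468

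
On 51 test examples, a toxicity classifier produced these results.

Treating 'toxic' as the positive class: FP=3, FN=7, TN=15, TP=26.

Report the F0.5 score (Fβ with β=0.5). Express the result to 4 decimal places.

0.8725

Fβ = (1+β²)·TP / ((1+β²)·TP + β²·FN + FP), with β²=1/4
= 1.25·26 / (1.25·26 + 0.25·7 + 3) = 0.8725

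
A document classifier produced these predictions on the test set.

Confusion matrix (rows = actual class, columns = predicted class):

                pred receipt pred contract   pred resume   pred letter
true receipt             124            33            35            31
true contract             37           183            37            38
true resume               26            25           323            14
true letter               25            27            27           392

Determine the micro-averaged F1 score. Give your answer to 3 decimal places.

0.742

Micro-averaging pools counts across classes: ΣTP=1022, ΣFP=355, ΣFN=355.
Micro-F1 score = 2·TP/(2·TP+FP+FN) on pooled counts = 0.742 (equals overall accuracy in single-label multiclass).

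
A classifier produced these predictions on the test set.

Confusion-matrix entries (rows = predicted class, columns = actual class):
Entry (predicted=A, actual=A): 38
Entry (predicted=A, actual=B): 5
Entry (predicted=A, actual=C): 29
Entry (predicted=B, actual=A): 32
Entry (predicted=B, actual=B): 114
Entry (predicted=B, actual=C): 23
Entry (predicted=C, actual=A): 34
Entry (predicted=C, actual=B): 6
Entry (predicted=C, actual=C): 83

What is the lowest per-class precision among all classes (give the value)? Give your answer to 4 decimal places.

Per-class precision (TP/(TP+FP)):
  A: TP=38, FP=5+29=34 → 38/72 = 0.52778
  B: TP=114, FP=32+23=55 → 114/169 = 0.67456
  C: TP=83, FP=34+6=40 → 83/123 = 0.67480
Lowest is class 'A' with precision = 0.5278.

0.5278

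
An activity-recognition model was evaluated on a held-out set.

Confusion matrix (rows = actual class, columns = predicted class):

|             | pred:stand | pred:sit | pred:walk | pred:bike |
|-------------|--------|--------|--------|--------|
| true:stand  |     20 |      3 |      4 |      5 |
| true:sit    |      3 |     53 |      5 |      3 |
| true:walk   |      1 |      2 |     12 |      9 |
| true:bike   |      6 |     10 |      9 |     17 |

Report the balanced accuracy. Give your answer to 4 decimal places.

Balanced accuracy = mean of per-class recall.
  stand: recall = 20/32 = 0.62500
  sit: recall = 53/64 = 0.82813
  walk: recall = 12/24 = 0.50000
  bike: recall = 17/42 = 0.40476
Mean = (0.62500 + 0.82813 + 0.50000 + 0.40476) / 4 = 0.5895

0.5895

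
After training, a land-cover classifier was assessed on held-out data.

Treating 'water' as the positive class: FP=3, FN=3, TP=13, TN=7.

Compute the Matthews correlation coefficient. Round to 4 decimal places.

0.5125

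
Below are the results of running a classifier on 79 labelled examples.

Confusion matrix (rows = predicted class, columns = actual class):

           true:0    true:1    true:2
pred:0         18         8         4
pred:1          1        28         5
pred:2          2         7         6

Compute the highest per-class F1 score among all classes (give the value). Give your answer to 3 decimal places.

Per-class F1 score (2·TP/(2·TP+FP+FN)):
  0: TP=18, FP=8+4=12, FN=1+2=3 → 36/51 = 0.7059
  1: TP=28, FP=1+5=6, FN=8+7=15 → 56/77 = 0.7273
  2: TP=6, FP=2+7=9, FN=4+5=9 → 12/30 = 0.4000
Highest is class '1' with F1 score = 0.727.

0.727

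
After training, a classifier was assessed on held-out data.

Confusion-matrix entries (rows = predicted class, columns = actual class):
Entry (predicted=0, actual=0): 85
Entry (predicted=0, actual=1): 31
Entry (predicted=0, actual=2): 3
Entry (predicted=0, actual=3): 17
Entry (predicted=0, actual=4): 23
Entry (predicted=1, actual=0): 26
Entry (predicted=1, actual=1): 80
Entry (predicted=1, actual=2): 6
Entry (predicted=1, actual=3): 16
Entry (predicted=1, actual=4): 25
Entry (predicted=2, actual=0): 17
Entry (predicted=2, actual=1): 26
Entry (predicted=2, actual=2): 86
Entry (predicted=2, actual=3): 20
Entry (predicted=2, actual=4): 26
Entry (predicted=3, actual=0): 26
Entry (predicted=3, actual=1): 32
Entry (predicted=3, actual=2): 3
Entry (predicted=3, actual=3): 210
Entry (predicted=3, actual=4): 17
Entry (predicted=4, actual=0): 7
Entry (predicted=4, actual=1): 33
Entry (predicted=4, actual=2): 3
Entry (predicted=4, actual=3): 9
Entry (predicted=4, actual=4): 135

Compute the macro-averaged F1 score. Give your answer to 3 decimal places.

Per-class F1 score (2·TP/(2·TP+FP+FN)):
  0: TP=85, FP=31+3+17+23=74, FN=26+17+26+7=76 → 170/320 = 0.5313
  1: TP=80, FP=26+6+16+25=73, FN=31+26+32+33=122 → 160/355 = 0.4507
  2: TP=86, FP=17+26+20+26=89, FN=3+6+3+3=15 → 172/276 = 0.6232
  3: TP=210, FP=26+32+3+17=78, FN=17+16+20+9=62 → 420/560 = 0.7500
  4: TP=135, FP=7+33+3+9=52, FN=23+25+26+17=91 → 270/413 = 0.6538
Macro-F1 score = mean = (0.5313 + 0.4507 + 0.6232 + 0.7500 + 0.6538) / 5 = 0.602

0.602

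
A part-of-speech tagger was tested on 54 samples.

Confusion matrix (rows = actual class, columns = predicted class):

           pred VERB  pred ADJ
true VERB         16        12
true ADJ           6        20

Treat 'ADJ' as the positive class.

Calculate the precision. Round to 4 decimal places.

0.6250

Precision = TP/(TP+FP) = 20/(20+12) = 20/32 = 0.6250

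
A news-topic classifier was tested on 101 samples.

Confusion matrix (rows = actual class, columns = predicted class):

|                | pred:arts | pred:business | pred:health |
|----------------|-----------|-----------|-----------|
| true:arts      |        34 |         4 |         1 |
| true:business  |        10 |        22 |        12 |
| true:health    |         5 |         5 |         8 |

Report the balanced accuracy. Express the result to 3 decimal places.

Balanced accuracy = mean of per-class recall.
  arts: recall = 34/39 = 0.8718
  business: recall = 22/44 = 0.5000
  health: recall = 8/18 = 0.4444
Mean = (0.8718 + 0.5000 + 0.4444) / 3 = 0.605

0.605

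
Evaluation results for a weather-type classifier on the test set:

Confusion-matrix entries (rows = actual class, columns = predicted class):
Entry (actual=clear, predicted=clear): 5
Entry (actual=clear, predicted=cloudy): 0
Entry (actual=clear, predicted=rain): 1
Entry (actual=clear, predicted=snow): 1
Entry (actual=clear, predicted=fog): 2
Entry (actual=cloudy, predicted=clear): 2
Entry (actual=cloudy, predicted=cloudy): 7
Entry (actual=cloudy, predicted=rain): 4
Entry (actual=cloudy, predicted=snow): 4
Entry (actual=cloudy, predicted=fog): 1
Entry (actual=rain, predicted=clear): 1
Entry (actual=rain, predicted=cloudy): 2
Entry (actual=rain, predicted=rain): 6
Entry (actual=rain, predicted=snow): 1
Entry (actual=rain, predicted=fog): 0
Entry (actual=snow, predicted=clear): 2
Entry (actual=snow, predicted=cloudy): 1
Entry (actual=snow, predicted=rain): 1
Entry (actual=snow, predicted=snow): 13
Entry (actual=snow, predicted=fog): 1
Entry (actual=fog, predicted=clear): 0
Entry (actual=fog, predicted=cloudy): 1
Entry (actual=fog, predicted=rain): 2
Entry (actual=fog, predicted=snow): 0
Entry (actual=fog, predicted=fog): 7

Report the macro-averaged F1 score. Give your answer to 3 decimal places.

Per-class F1 score (2·TP/(2·TP+FP+FN)):
  clear: TP=5, FP=2+1+2+0=5, FN=0+1+1+2=4 → 10/19 = 0.5263
  cloudy: TP=7, FP=0+2+1+1=4, FN=2+4+4+1=11 → 14/29 = 0.4828
  rain: TP=6, FP=1+4+1+2=8, FN=1+2+1+0=4 → 12/24 = 0.5000
  snow: TP=13, FP=1+4+1+0=6, FN=2+1+1+1=5 → 26/37 = 0.7027
  fog: TP=7, FP=2+1+0+1=4, FN=0+1+2+0=3 → 14/21 = 0.6667
Macro-F1 score = mean = (0.5263 + 0.4828 + 0.5000 + 0.7027 + 0.6667) / 5 = 0.576

0.576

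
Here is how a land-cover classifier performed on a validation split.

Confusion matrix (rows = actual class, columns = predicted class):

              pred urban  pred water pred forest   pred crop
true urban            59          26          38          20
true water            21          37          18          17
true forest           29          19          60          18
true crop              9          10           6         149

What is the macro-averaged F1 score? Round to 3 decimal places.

Per-class F1 score (2·TP/(2·TP+FP+FN)):
  urban: TP=59, FP=21+29+9=59, FN=26+38+20=84 → 118/261 = 0.4521
  water: TP=37, FP=26+19+10=55, FN=21+18+17=56 → 74/185 = 0.4000
  forest: TP=60, FP=38+18+6=62, FN=29+19+18=66 → 120/248 = 0.4839
  crop: TP=149, FP=20+17+18=55, FN=9+10+6=25 → 298/378 = 0.7884
Macro-F1 score = mean = (0.4521 + 0.4000 + 0.4839 + 0.7884) / 4 = 0.531

0.531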